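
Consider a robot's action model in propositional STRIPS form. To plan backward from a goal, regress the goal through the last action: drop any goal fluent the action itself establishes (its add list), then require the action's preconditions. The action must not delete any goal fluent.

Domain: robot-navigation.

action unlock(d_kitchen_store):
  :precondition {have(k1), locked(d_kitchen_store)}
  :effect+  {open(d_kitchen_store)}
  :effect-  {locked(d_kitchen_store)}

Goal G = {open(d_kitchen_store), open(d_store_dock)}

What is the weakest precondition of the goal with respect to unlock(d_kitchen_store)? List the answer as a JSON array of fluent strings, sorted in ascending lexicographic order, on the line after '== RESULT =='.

Regress:
  G ∩ del = {}  (empty — regression defined)
  G \ add = {open(d_kitchen_store), open(d_store_dock)} \ {open(d_kitchen_store)} = {open(d_store_dock)}
  ∪ pre   = {open(d_store_dock)} ∪ {have(k1), locked(d_kitchen_store)}
          = {have(k1), locked(d_kitchen_store), open(d_store_dock)}

== RESULT ==
["have(k1)", "locked(d_kitchen_store)", "open(d_store_dock)"]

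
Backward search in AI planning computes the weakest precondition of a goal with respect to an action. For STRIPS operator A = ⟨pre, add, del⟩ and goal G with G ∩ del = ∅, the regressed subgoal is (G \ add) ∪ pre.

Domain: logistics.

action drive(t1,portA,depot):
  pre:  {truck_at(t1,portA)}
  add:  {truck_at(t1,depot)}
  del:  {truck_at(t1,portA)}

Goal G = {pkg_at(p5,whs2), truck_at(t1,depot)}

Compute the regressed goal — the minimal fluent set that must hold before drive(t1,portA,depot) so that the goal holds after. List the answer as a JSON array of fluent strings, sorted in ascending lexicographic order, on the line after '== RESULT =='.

Compute (G \ add) ∪ pre:
  G ∩ del = {}  (empty — regression defined)
  G \ add = {pkg_at(p5,whs2), truck_at(t1,depot)} \ {truck_at(t1,depot)} = {pkg_at(p5,whs2)}
  ∪ pre   = {pkg_at(p5,whs2)} ∪ {truck_at(t1,portA)}
          = {pkg_at(p5,whs2), truck_at(t1,portA)}

== RESULT ==
["pkg_at(p5,whs2)", "truck_at(t1,portA)"]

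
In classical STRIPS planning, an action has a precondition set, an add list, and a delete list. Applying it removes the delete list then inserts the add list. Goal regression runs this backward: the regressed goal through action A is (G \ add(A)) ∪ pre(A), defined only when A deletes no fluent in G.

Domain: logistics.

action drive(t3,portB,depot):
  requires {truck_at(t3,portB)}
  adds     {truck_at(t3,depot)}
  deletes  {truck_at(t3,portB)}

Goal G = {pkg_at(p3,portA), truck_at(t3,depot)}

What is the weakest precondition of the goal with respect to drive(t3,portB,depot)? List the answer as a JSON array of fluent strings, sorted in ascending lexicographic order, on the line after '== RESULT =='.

Regress:
  G ∩ del = {}  (empty — regression defined)
  G \ add = {pkg_at(p3,portA), truck_at(t3,depot)} \ {truck_at(t3,depot)} = {pkg_at(p3,portA)}
  ∪ pre   = {pkg_at(p3,portA)} ∪ {truck_at(t3,portB)}
          = {pkg_at(p3,portA), truck_at(t3,portB)}

== RESULT ==
["pkg_at(p3,portA)", "truck_at(t3,portB)"]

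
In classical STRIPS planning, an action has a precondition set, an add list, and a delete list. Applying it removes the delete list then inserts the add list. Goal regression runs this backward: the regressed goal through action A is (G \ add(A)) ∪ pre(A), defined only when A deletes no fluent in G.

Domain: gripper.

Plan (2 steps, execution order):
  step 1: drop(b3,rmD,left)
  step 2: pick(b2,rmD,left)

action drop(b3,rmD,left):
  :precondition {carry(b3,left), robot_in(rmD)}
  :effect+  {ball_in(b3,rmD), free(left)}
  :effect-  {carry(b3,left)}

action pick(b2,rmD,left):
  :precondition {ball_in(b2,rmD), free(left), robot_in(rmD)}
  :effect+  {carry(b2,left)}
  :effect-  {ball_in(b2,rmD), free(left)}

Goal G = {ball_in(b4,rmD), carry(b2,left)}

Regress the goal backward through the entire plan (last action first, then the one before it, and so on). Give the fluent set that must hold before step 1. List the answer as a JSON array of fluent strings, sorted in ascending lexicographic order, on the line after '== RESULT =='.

Work backward from the goal:
  through step 2 (pick(b2,rmD,left)): drop {carry(b2,left)}, keep {ball_in(b4,rmD)}, require {ball_in(b2,rmD), free(left), robot_in(rmD)}
    → {ball_in(b2,rmD), ball_in(b4,rmD), free(left), robot_in(rmD)}
  through step 1 (drop(b3,rmD,left)): drop {free(left)}, keep {ball_in(b2,rmD), ball_in(b4,rmD), robot_in(rmD)}, require {carry(b3,left), robot_in(rmD)}
    → {ball_in(b2,rmD), ball_in(b4,rmD), carry(b3,left), robot_in(rmD)}

== RESULT ==
["ball_in(b2,rmD)", "ball_in(b4,rmD)", "carry(b3,left)", "robot_in(rmD)"]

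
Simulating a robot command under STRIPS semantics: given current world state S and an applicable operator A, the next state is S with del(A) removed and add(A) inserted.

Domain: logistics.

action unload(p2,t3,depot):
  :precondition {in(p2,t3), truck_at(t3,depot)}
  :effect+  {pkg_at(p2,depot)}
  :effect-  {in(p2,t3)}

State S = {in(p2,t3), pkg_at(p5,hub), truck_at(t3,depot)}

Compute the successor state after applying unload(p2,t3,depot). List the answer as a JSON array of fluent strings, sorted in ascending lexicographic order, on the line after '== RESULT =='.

Compute (S \ del) ∪ add:
  pre ⊆ S: {in(p2,t3), truck_at(t3,depot)} ⊆ S  — applicable
  S \ del = {pkg_at(p5,hub), truck_at(t3,depot)}
  ∪ add   = {pkg_at(p2,depot), pkg_at(p5,hub), truck_at(t3,depot)}

== RESULT ==
["pkg_at(p2,depot)", "pkg_at(p5,hub)", "truck_at(t3,depot)"]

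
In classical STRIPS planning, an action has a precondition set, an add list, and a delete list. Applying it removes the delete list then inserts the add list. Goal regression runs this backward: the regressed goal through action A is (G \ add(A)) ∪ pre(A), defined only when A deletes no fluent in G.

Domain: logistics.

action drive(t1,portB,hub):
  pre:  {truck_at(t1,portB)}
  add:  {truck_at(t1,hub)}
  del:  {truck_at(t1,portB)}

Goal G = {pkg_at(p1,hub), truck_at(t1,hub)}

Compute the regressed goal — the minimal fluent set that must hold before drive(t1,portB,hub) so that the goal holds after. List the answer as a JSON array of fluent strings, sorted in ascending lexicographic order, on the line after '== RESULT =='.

Compute (G \ add) ∪ pre:
  G ∩ del = {}  (empty — regression defined)
  G \ add = {pkg_at(p1,hub), truck_at(t1,hub)} \ {truck_at(t1,hub)} = {pkg_at(p1,hub)}
  ∪ pre   = {pkg_at(p1,hub)} ∪ {truck_at(t1,portB)}
          = {pkg_at(p1,hub), truck_at(t1,portB)}

== RESULT ==
["pkg_at(p1,hub)", "truck_at(t1,portB)"]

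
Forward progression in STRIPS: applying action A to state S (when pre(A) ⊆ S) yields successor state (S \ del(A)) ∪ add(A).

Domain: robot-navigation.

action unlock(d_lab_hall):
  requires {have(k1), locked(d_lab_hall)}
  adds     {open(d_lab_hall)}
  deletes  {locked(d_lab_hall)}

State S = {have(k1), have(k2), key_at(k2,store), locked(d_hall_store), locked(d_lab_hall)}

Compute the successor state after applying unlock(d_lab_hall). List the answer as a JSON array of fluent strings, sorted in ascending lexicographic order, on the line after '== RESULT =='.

Compute (S \ del) ∪ add:
  pre ⊆ S: {have(k1), locked(d_lab_hall)} ⊆ S  — applicable
  S \ del = {have(k1), have(k2), key_at(k2,store), locked(d_hall_store)}
  ∪ add   = {have(k1), have(k2), key_at(k2,store), locked(d_hall_store), open(d_lab_hall)}

== RESULT ==
["have(k1)", "have(k2)", "key_at(k2,store)", "locked(d_hall_store)", "open(d_lab_hall)"]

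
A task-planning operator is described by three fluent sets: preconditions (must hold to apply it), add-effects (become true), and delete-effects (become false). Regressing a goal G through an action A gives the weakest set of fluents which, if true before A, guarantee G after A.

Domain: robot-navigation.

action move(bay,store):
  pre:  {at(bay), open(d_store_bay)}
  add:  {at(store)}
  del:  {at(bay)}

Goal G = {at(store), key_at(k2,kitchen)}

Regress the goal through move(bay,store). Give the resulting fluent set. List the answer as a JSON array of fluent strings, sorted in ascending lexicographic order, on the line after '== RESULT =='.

Compute (G \ add) ∪ pre:
  G ∩ del = {}  (empty — regression defined)
  G \ add = {at(store), key_at(k2,kitchen)} \ {at(store)} = {key_at(k2,kitchen)}
  ∪ pre   = {key_at(k2,kitchen)} ∪ {at(bay), open(d_store_bay)}
          = {at(bay), key_at(k2,kitchen), open(d_store_bay)}

== RESULT ==
["at(bay)", "key_at(k2,kitchen)", "open(d_store_bay)"]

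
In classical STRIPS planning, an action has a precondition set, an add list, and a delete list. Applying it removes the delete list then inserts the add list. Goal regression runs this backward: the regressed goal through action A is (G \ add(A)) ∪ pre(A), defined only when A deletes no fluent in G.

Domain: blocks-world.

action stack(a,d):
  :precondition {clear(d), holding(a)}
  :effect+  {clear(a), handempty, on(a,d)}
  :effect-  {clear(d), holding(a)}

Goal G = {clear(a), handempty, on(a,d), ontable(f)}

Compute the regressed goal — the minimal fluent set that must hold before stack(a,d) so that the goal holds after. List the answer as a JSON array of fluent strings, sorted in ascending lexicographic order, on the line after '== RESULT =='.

Regress:
  G ∩ del = {}  (empty — regression defined)
  G \ add = {clear(a), handempty, on(a,d), ontable(f)} \ {clear(a), handempty, on(a,d)} = {ontable(f)}
  ∪ pre   = {ontable(f)} ∪ {clear(d), holding(a)}
          = {clear(d), holding(a), ontable(f)}

== RESULT ==
["clear(d)", "holding(a)", "ontable(f)"]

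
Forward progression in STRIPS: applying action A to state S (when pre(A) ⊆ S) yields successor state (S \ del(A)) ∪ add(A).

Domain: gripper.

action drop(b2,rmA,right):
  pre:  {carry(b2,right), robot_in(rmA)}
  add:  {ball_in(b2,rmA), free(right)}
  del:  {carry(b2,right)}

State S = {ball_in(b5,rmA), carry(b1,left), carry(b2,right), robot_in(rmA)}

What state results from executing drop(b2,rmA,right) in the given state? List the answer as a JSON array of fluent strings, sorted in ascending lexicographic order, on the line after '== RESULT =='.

Compute (S \ del) ∪ add:
  pre ⊆ S: {carry(b2,right), robot_in(rmA)} ⊆ S  — applicable
  S \ del = {ball_in(b5,rmA), carry(b1,left), robot_in(rmA)}
  ∪ add   = {ball_in(b2,rmA), ball_in(b5,rmA), carry(b1,left), free(right), robot_in(rmA)}

== RESULT ==
["ball_in(b2,rmA)", "ball_in(b5,rmA)", "carry(b1,left)", "free(right)", "robot_in(rmA)"]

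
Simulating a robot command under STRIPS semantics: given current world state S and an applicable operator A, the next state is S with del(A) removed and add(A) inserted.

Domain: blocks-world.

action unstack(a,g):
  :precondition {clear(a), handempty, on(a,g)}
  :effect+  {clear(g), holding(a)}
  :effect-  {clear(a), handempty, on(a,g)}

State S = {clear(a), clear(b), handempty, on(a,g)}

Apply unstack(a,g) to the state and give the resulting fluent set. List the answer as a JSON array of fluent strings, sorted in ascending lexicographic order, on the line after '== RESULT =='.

Progress:
  pre ⊆ S: {clear(a), handempty, on(a,g)} ⊆ S  — applicable
  S \ del = {clear(b)}
  ∪ add   = {clear(b), clear(g), holding(a)}

== RESULT ==
["clear(b)", "clear(g)", "holding(a)"]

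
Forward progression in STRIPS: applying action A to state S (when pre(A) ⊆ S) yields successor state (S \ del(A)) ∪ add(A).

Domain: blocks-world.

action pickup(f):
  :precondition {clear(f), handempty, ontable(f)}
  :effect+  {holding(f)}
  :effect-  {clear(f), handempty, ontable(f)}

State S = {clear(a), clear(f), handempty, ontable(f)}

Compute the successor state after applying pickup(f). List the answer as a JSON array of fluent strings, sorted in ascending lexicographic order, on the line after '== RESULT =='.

Compute (S \ del) ∪ add:
  pre ⊆ S: {clear(f), handempty, ontable(f)} ⊆ S  — applicable
  S \ del = {clear(a)}
  ∪ add   = {clear(a), holding(f)}

== RESULT ==
["clear(a)", "holding(f)"]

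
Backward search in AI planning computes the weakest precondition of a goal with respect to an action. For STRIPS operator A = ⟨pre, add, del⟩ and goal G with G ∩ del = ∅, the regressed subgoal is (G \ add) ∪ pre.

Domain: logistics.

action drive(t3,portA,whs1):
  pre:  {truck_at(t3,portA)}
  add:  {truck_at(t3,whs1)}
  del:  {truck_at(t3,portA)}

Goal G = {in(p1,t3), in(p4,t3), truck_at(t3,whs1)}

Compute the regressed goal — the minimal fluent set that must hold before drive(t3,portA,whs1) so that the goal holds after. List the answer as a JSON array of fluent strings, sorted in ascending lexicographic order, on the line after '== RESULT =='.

Regress:
  G ∩ del = {}  (empty — regression defined)
  G \ add = {in(p1,t3), in(p4,t3), truck_at(t3,whs1)} \ {truck_at(t3,whs1)} = {in(p1,t3), in(p4,t3)}
  ∪ pre   = {in(p1,t3), in(p4,t3)} ∪ {truck_at(t3,portA)}
          = {in(p1,t3), in(p4,t3), truck_at(t3,portA)}

== RESULT ==
["in(p1,t3)", "in(p4,t3)", "truck_at(t3,portA)"]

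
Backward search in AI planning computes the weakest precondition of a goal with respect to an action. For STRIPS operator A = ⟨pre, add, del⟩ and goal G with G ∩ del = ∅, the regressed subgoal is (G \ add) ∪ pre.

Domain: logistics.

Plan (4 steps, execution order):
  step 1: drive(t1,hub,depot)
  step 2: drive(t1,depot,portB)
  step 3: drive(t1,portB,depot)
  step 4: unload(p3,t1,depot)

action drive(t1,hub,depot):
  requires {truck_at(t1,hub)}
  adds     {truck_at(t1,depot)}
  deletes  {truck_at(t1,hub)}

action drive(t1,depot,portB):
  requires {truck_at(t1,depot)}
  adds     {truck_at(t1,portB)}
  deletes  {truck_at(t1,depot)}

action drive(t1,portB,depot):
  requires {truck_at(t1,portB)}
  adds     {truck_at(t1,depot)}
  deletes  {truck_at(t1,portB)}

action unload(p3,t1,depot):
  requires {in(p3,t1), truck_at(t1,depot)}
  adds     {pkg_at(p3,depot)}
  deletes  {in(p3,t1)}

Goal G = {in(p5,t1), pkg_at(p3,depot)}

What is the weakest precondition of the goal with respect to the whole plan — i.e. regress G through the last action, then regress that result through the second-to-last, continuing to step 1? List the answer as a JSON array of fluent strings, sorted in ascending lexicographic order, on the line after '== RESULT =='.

Regress step by step:
  through step 4 (unload(p3,t1,depot)): drop {pkg_at(p3,depot)}, keep {in(p5,t1)}, require {in(p3,t1), truck_at(t1,depot)}
    → {in(p3,t1), in(p5,t1), truck_at(t1,depot)}
  through step 3 (drive(t1,portB,depot)): drop {truck_at(t1,depot)}, keep {in(p3,t1), in(p5,t1)}, require {truck_at(t1,portB)}
    → {in(p3,t1), in(p5,t1), truck_at(t1,portB)}
  through step 2 (drive(t1,depot,portB)): drop {truck_at(t1,portB)}, keep {in(p3,t1), in(p5,t1)}, require {truck_at(t1,depot)}
    → {in(p3,t1), in(p5,t1), truck_at(t1,depot)}
  through step 1 (drive(t1,hub,depot)): drop {truck_at(t1,depot)}, keep {in(p3,t1), in(p5,t1)}, require {truck_at(t1,hub)}
    → {in(p3,t1), in(p5,t1), truck_at(t1,hub)}

== RESULT ==
["in(p3,t1)", "in(p5,t1)", "truck_at(t1,hub)"]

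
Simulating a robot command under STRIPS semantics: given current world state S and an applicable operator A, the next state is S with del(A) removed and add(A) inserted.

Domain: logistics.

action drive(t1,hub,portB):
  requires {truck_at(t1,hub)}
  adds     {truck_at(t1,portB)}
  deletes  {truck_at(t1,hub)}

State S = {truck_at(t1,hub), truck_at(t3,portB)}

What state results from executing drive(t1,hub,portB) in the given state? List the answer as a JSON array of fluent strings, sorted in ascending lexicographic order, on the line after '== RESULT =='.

Compute (S \ del) ∪ add:
  pre ⊆ S: {truck_at(t1,hub)} ⊆ S  — applicable
  S \ del = {truck_at(t3,portB)}
  ∪ add   = {truck_at(t1,portB), truck_at(t3,portB)}

== RESULT ==
["truck_at(t1,portB)", "truck_at(t3,portB)"]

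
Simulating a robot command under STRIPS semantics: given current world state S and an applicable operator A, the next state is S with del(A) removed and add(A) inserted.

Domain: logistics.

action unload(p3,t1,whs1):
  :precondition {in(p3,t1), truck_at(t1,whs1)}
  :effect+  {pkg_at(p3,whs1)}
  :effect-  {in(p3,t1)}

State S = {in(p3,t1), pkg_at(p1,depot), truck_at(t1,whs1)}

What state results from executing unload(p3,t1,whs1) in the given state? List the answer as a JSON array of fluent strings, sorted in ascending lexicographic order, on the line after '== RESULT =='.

Progress:
  pre ⊆ S: {in(p3,t1), truck_at(t1,whs1)} ⊆ S  — applicable
  S \ del = {pkg_at(p1,depot), truck_at(t1,whs1)}
  ∪ add   = {pkg_at(p1,depot), pkg_at(p3,whs1), truck_at(t1,whs1)}

== RESULT ==
["pkg_at(p1,depot)", "pkg_at(p3,whs1)", "truck_at(t1,whs1)"]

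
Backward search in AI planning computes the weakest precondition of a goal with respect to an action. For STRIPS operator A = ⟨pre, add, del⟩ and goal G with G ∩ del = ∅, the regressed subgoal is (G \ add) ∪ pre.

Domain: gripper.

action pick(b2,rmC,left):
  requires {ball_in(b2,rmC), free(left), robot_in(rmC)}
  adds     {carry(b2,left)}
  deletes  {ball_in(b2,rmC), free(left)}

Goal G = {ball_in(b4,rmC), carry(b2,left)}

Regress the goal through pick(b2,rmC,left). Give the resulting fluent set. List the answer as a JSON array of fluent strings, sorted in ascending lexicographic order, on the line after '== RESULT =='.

Regress:
  G ∩ del = {}  (empty — regression defined)
  G \ add = {ball_in(b4,rmC), carry(b2,left)} \ {carry(b2,left)} = {ball_in(b4,rmC)}
  ∪ pre   = {ball_in(b4,rmC)} ∪ {ball_in(b2,rmC), free(left), robot_in(rmC)}
          = {ball_in(b2,rmC), ball_in(b4,rmC), free(left), robot_in(rmC)}

== RESULT ==
["ball_in(b2,rmC)", "ball_in(b4,rmC)", "free(left)", "robot_in(rmC)"]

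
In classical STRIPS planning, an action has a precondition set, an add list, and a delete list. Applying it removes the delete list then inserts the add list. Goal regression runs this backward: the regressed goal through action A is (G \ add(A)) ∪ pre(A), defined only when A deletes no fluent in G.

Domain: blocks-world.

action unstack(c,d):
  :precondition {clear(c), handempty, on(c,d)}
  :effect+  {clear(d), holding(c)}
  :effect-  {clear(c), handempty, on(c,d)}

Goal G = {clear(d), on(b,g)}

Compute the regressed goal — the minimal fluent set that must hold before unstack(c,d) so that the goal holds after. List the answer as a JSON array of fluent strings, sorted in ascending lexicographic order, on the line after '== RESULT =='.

Compute (G \ add) ∪ pre:
  G ∩ del = {}  (empty — regression defined)
  G \ add = {clear(d), on(b,g)} \ {clear(d), holding(c)} = {on(b,g)}
  ∪ pre   = {on(b,g)} ∪ {clear(c), handempty, on(c,d)}
          = {clear(c), handempty, on(b,g), on(c,d)}

== RESULT ==
["clear(c)", "handempty", "on(b,g)", "on(c,d)"]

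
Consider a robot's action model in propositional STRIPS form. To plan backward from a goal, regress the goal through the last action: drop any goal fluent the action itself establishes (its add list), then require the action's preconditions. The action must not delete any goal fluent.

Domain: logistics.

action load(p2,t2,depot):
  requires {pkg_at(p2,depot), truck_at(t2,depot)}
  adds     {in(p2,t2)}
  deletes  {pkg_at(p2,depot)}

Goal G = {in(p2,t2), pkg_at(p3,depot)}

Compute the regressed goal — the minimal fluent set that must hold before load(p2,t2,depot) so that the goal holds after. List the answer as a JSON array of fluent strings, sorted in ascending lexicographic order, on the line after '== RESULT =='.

Compute (G \ add) ∪ pre:
  G ∩ del = {}  (empty — regression defined)
  G \ add = {in(p2,t2), pkg_at(p3,depot)} \ {in(p2,t2)} = {pkg_at(p3,depot)}
  ∪ pre   = {pkg_at(p3,depot)} ∪ {pkg_at(p2,depot), truck_at(t2,depot)}
          = {pkg_at(p2,depot), pkg_at(p3,depot), truck_at(t2,depot)}

== RESULT ==
["pkg_at(p2,depot)", "pkg_at(p3,depot)", "truck_at(t2,depot)"]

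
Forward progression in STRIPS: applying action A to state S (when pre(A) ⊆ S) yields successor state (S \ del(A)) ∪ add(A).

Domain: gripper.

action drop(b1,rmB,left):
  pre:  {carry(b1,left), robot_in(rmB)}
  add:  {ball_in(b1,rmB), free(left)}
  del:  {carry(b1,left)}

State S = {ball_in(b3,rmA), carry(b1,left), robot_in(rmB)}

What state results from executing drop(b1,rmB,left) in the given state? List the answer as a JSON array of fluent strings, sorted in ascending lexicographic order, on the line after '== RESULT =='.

Progress:
  pre ⊆ S: {carry(b1,left), robot_in(rmB)} ⊆ S  — applicable
  S \ del = {ball_in(b3,rmA), robot_in(rmB)}
  ∪ add   = {ball_in(b1,rmB), ball_in(b3,rmA), free(left), robot_in(rmB)}

== RESULT ==
["ball_in(b1,rmB)", "ball_in(b3,rmA)", "free(left)", "robot_in(rmB)"]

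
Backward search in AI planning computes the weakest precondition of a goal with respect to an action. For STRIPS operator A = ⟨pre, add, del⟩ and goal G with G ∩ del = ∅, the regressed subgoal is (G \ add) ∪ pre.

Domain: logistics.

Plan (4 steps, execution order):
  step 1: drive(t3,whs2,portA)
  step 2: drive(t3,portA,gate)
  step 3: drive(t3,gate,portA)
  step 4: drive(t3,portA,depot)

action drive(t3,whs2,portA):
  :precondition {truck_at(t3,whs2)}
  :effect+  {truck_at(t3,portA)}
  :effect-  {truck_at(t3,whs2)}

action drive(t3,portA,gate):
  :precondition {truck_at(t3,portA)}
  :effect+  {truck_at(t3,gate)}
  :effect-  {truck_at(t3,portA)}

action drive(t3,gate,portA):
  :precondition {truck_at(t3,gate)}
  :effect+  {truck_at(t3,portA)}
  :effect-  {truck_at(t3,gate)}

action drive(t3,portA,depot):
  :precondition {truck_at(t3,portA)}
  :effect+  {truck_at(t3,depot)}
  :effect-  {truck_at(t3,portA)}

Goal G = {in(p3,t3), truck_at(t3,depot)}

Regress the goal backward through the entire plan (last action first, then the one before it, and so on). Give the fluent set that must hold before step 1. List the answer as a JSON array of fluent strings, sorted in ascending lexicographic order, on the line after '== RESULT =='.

Work backward from the goal:
  through step 4 (drive(t3,portA,depot)): drop {truck_at(t3,depot)}, keep {in(p3,t3)}, require {truck_at(t3,portA)}
    → {in(p3,t3), truck_at(t3,portA)}
  through step 3 (drive(t3,gate,portA)): drop {truck_at(t3,portA)}, keep {in(p3,t3)}, require {truck_at(t3,gate)}
    → {in(p3,t3), truck_at(t3,gate)}
  through step 2 (drive(t3,portA,gate)): drop {truck_at(t3,gate)}, keep {in(p3,t3)}, require {truck_at(t3,portA)}
    → {in(p3,t3), truck_at(t3,portA)}
  through step 1 (drive(t3,whs2,portA)): drop {truck_at(t3,portA)}, keep {in(p3,t3)}, require {truck_at(t3,whs2)}
    → {in(p3,t3), truck_at(t3,whs2)}

== RESULT ==
["in(p3,t3)", "truck_at(t3,whs2)"]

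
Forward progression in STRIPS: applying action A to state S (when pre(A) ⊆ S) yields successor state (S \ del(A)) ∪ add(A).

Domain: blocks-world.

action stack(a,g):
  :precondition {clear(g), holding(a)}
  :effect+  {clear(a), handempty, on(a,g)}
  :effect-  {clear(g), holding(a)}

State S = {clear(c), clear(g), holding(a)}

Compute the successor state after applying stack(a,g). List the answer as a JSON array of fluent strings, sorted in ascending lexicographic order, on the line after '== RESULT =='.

Compute (S \ del) ∪ add:
  pre ⊆ S: {clear(g), holding(a)} ⊆ S  — applicable
  S \ del = {clear(c)}
  ∪ add   = {clear(a), clear(c), handempty, on(a,g)}

== RESULT ==
["clear(a)", "clear(c)", "handempty", "on(a,g)"]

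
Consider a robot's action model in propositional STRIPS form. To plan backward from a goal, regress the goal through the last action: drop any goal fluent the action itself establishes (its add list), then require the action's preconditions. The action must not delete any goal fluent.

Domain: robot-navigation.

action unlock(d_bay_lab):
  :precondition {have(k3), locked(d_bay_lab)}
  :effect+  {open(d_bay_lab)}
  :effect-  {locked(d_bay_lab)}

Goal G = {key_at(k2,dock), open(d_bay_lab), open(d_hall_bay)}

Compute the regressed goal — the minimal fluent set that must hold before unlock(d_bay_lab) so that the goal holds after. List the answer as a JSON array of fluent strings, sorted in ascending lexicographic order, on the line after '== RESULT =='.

Compute (G \ add) ∪ pre:
  G ∩ del = {}  (empty — regression defined)
  G \ add = {key_at(k2,dock), open(d_bay_lab), open(d_hall_bay)} \ {open(d_bay_lab)} = {key_at(k2,dock), open(d_hall_bay)}
  ∪ pre   = {key_at(k2,dock), open(d_hall_bay)} ∪ {have(k3), locked(d_bay_lab)}
          = {have(k3), key_at(k2,dock), locked(d_bay_lab), open(d_hall_bay)}

== RESULT ==
["have(k3)", "key_at(k2,dock)", "locked(d_bay_lab)", "open(d_hall_bay)"]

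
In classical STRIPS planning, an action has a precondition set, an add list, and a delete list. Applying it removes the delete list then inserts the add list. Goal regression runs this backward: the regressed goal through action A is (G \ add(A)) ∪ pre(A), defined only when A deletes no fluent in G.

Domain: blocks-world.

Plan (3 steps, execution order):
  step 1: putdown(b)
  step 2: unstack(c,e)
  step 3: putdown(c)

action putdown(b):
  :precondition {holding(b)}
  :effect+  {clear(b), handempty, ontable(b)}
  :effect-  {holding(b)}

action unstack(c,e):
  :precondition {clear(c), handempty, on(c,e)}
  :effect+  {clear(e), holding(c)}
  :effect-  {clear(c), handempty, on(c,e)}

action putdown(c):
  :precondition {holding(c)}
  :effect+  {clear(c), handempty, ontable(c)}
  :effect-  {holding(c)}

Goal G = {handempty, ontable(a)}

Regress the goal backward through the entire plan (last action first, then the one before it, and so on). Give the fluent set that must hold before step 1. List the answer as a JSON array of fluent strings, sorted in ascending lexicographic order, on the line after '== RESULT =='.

Regress step by step:
  through step 3 (putdown(c)): drop {handempty}, keep {ontable(a)}, require {holding(c)}
    → {holding(c), ontable(a)}
  through step 2 (unstack(c,e)): drop {holding(c)}, keep {ontable(a)}, require {clear(c), handempty, on(c,e)}
    → {clear(c), handempty, on(c,e), ontable(a)}
  through step 1 (putdown(b)): drop {handempty}, keep {clear(c), on(c,e), ontable(a)}, require {holding(b)}
    → {clear(c), holding(b), on(c,e), ontable(a)}

== RESULT ==
["clear(c)", "holding(b)", "on(c,e)", "ontable(a)"]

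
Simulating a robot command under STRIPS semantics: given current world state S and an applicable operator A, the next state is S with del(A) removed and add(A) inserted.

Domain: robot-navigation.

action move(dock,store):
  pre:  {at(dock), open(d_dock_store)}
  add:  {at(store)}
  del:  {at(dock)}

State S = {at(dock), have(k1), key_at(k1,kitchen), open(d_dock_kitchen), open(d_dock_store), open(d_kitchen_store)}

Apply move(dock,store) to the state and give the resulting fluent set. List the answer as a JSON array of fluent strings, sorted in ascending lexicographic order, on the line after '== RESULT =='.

Compute (S \ del) ∪ add:
  pre ⊆ S: {at(dock), open(d_dock_store)} ⊆ S  — applicable
  S \ del = {have(k1), key_at(k1,kitchen), open(d_dock_kitchen), open(d_dock_store), open(d_kitchen_store)}
  ∪ add   = {at(store), have(k1), key_at(k1,kitchen), open(d_dock_kitchen), open(d_dock_store), open(d_kitchen_store)}

== RESULT ==
["at(store)", "have(k1)", "key_at(k1,kitchen)", "open(d_dock_kitchen)", "open(d_dock_store)", "open(d_kitchen_store)"]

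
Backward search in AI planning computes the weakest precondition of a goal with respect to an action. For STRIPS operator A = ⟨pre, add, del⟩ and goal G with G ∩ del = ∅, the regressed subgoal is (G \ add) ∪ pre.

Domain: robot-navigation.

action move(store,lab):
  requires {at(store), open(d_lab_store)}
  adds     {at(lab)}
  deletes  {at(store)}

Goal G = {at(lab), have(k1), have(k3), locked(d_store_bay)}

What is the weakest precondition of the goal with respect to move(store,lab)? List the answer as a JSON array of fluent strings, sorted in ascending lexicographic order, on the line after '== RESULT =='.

Regress:
  G ∩ del = {}  (empty — regression defined)
  G \ add = {at(lab), have(k1), have(k3), locked(d_store_bay)} \ {at(lab)} = {have(k1), have(k3), locked(d_store_bay)}
  ∪ pre   = {have(k1), have(k3), locked(d_store_bay)} ∪ {at(store), open(d_lab_store)}
          = {at(store), have(k1), have(k3), locked(d_store_bay), open(d_lab_store)}

== RESULT ==
["at(store)", "have(k1)", "have(k3)", "locked(d_store_bay)", "open(d_lab_store)"]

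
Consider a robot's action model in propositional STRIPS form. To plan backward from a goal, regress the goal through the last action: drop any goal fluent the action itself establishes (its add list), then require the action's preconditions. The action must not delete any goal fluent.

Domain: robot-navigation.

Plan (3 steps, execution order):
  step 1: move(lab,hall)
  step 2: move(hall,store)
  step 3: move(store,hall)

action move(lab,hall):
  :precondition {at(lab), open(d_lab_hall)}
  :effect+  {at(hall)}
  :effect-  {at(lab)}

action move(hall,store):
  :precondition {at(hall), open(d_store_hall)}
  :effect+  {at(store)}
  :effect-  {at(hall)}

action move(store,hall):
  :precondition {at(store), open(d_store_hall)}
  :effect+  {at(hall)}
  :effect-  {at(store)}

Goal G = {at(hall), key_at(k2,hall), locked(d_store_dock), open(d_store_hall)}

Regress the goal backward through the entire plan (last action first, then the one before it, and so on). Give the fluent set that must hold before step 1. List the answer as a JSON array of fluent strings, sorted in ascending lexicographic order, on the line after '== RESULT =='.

Work backward from the goal:
  through step 3 (move(store,hall)): drop {at(hall)}, keep {key_at(k2,hall), locked(d_store_dock), open(d_store_hall)}, require {at(store), open(d_store_hall)}
    → {at(store), key_at(k2,hall), locked(d_store_dock), open(d_store_hall)}
  through step 2 (move(hall,store)): drop {at(store)}, keep {key_at(k2,hall), locked(d_store_dock), open(d_store_hall)}, require {at(hall), open(d_store_hall)}
    → {at(hall), key_at(k2,hall), locked(d_store_dock), open(d_store_hall)}
  through step 1 (move(lab,hall)): drop {at(hall)}, keep {key_at(k2,hall), locked(d_store_dock), open(d_store_hall)}, require {at(lab), open(d_lab_hall)}
    → {at(lab), key_at(k2,hall), locked(d_store_dock), open(d_lab_hall), open(d_store_hall)}

== RESULT ==
["at(lab)", "key_at(k2,hall)", "locked(d_store_dock)", "open(d_lab_hall)", "open(d_store_hall)"]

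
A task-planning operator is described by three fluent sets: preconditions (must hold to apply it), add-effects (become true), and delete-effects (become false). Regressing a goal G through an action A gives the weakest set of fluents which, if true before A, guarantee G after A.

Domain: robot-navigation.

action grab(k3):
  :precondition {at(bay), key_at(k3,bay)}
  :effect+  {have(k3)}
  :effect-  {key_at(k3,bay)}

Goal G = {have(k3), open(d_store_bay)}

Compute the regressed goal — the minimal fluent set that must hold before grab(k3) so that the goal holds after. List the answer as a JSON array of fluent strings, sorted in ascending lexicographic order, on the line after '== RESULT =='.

Regress:
  G ∩ del = {}  (empty — regression defined)
  G \ add = {have(k3), open(d_store_bay)} \ {have(k3)} = {open(d_store_bay)}
  ∪ pre   = {open(d_store_bay)} ∪ {at(bay), key_at(k3,bay)}
          = {at(bay), key_at(k3,bay), open(d_store_bay)}

== RESULT ==
["at(bay)", "key_at(k3,bay)", "open(d_store_bay)"]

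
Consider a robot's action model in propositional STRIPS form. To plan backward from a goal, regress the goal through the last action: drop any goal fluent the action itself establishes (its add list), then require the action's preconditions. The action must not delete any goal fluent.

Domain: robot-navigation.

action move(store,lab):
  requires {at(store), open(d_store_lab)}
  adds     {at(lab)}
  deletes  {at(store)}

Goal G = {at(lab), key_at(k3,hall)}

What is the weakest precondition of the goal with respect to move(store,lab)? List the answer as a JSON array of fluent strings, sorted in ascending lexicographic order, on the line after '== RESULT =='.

Compute (G \ add) ∪ pre:
  G ∩ del = {}  (empty — regression defined)
  G \ add = {at(lab), key_at(k3,hall)} \ {at(lab)} = {key_at(k3,hall)}
  ∪ pre   = {key_at(k3,hall)} ∪ {at(store), open(d_store_lab)}
          = {at(store), key_at(k3,hall), open(d_store_lab)}

== RESULT ==
["at(store)", "key_at(k3,hall)", "open(d_store_lab)"]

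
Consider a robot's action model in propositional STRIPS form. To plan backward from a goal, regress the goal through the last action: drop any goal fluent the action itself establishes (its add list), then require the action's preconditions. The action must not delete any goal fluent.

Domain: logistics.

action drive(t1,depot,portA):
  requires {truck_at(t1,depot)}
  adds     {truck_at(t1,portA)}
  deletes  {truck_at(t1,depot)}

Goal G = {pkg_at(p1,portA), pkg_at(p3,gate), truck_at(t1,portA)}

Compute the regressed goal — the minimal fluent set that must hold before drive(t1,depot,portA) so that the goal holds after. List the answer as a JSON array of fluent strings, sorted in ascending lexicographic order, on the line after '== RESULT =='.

Compute (G \ add) ∪ pre:
  G ∩ del = {}  (empty — regression defined)
  G \ add = {pkg_at(p1,portA), pkg_at(p3,gate), truck_at(t1,portA)} \ {truck_at(t1,portA)} = {pkg_at(p1,portA), pkg_at(p3,gate)}
  ∪ pre   = {pkg_at(p1,portA), pkg_at(p3,gate)} ∪ {truck_at(t1,depot)}
          = {pkg_at(p1,portA), pkg_at(p3,gate), truck_at(t1,depot)}

== RESULT ==
["pkg_at(p1,portA)", "pkg_at(p3,gate)", "truck_at(t1,depot)"]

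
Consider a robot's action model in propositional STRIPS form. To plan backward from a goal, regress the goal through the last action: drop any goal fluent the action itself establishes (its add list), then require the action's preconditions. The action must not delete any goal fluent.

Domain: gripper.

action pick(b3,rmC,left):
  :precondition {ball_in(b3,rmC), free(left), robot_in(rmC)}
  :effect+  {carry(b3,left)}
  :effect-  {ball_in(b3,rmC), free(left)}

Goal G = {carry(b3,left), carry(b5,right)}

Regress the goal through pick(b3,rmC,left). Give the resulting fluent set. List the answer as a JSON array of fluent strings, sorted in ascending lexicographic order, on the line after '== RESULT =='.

Regress:
  G ∩ del = {}  (empty — regression defined)
  G \ add = {carry(b3,left), carry(b5,right)} \ {carry(b3,left)} = {carry(b5,right)}
  ∪ pre   = {carry(b5,right)} ∪ {ball_in(b3,rmC), free(left), robot_in(rmC)}
          = {ball_in(b3,rmC), carry(b5,right), free(left), robot_in(rmC)}

== RESULT ==
["ball_in(b3,rmC)", "carry(b5,right)", "free(left)", "robot_in(rmC)"]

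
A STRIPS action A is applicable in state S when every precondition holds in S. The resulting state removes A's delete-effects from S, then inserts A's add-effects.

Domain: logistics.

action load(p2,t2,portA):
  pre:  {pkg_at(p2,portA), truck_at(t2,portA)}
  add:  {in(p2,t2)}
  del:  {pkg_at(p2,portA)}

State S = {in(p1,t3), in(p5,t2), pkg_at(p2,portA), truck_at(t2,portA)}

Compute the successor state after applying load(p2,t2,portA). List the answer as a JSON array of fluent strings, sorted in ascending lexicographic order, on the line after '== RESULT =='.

Compute (S \ del) ∪ add:
  pre ⊆ S: {pkg_at(p2,portA), truck_at(t2,portA)} ⊆ S  — applicable
  S \ del = {in(p1,t3), in(p5,t2), truck_at(t2,portA)}
  ∪ add   = {in(p1,t3), in(p2,t2), in(p5,t2), truck_at(t2,portA)}

== RESULT ==
["in(p1,t3)", "in(p2,t2)", "in(p5,t2)", "truck_at(t2,portA)"]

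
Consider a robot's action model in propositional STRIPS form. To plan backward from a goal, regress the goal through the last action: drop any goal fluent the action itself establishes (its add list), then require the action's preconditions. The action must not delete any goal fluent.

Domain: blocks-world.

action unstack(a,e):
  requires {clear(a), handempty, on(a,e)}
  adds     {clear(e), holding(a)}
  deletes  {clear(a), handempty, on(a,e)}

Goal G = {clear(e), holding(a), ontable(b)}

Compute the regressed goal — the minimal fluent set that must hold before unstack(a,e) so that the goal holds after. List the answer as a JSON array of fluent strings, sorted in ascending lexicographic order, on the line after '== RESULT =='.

Regress:
  G ∩ del = {}  (empty — regression defined)
  G \ add = {clear(e), holding(a), ontable(b)} \ {clear(e), holding(a)} = {ontable(b)}
  ∪ pre   = {ontable(b)} ∪ {clear(a), handempty, on(a,e)}
          = {clear(a), handempty, on(a,e), ontable(b)}

== RESULT ==
["clear(a)", "handempty", "on(a,e)", "ontable(b)"]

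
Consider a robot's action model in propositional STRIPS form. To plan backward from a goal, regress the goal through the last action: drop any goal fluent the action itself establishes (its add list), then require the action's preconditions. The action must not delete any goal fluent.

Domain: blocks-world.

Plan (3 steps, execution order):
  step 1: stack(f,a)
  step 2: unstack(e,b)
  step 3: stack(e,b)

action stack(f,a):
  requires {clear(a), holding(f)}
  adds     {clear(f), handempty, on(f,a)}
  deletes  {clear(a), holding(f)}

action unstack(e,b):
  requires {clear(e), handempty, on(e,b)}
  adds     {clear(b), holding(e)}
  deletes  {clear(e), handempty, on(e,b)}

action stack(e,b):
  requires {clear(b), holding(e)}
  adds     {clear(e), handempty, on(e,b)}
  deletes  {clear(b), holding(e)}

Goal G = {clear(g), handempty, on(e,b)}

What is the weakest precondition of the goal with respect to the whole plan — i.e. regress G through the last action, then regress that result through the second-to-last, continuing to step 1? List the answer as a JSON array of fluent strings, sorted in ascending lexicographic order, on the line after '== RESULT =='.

Regress step by step:
  through step 3 (stack(e,b)): drop {handempty, on(e,b)}, keep {clear(g)}, require {clear(b), holding(e)}
    → {clear(b), clear(g), holding(e)}
  through step 2 (unstack(e,b)): drop {clear(b), holding(e)}, keep {clear(g)}, require {clear(e), handempty, on(e,b)}
    → {clear(e), clear(g), handempty, on(e,b)}
  through step 1 (stack(f,a)): drop {handempty}, keep {clear(e), clear(g), on(e,b)}, require {clear(a), holding(f)}
    → {clear(a), clear(e), clear(g), holding(f), on(e,b)}

== RESULT ==
["clear(a)", "clear(e)", "clear(g)", "holding(f)", "on(e,b)"]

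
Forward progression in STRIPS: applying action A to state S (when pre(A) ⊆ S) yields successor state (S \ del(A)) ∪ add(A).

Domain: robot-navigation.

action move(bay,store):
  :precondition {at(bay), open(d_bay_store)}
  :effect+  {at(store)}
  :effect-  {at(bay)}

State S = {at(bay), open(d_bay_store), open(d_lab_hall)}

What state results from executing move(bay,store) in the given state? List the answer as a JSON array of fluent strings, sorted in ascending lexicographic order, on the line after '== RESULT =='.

Progress:
  pre ⊆ S: {at(bay), open(d_bay_store)} ⊆ S  — applicable
  S \ del = {open(d_bay_store), open(d_lab_hall)}
  ∪ add   = {at(store), open(d_bay_store), open(d_lab_hall)}

== RESULT ==
["at(store)", "open(d_bay_store)", "open(d_lab_hall)"]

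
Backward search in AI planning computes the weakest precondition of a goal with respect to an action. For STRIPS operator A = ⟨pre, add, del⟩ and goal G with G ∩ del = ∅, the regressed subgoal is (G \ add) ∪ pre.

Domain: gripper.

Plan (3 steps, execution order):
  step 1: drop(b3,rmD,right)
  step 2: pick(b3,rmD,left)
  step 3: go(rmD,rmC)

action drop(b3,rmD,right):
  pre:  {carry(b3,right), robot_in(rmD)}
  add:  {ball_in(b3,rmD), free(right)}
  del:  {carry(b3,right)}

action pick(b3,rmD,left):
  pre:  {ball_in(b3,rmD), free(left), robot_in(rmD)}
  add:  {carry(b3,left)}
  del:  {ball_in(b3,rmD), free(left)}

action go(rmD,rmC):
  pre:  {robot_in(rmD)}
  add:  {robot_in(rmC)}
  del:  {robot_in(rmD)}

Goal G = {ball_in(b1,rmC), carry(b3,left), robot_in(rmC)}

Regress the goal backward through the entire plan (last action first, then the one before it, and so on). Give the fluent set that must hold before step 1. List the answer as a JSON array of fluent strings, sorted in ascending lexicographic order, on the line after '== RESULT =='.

Work backward from the goal:
  through step 3 (go(rmD,rmC)): drop {robot_in(rmC)}, keep {ball_in(b1,rmC), carry(b3,left)}, require {robot_in(rmD)}
    → {ball_in(b1,rmC), carry(b3,left), robot_in(rmD)}
  through step 2 (pick(b3,rmD,left)): drop {carry(b3,left)}, keep {ball_in(b1,rmC), robot_in(rmD)}, require {ball_in(b3,rmD), free(left), robot_in(rmD)}
    → {ball_in(b1,rmC), ball_in(b3,rmD), free(left), robot_in(rmD)}
  through step 1 (drop(b3,rmD,right)): drop {ball_in(b3,rmD)}, keep {ball_in(b1,rmC), free(left), robot_in(rmD)}, require {carry(b3,right), robot_in(rmD)}
    → {ball_in(b1,rmC), carry(b3,right), free(left), robot_in(rmD)}

== RESULT ==
["ball_in(b1,rmC)", "carry(b3,right)", "free(left)", "robot_in(rmD)"]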